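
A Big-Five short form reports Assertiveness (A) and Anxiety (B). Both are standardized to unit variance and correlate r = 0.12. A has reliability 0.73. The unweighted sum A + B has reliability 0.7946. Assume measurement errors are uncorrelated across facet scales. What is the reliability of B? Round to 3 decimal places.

Var(A+B) = 2 + 2·0.12 = 2.240.
True-score variance = ρ_A + ρ_B + 2·0.12, so 0.7946 = (0.73 + ρ_B + 0.24) / 2.240.
ρ_B = 0.7946·2.240 − 0.73 − 0.24 = 0.810.

0.810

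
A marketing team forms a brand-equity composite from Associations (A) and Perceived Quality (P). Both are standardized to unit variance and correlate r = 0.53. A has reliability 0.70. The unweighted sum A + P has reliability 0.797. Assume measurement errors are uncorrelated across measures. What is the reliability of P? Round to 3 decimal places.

Var(A+P) = 2 + 2·0.53 = 3.060.
True-score variance = ρ_A + ρ_P + 2·0.53, so 0.797 = (0.70 + ρ_P + 1.06) / 3.060.
ρ_P = 0.797·3.060 − 0.70 − 1.06 = 0.679.

0.679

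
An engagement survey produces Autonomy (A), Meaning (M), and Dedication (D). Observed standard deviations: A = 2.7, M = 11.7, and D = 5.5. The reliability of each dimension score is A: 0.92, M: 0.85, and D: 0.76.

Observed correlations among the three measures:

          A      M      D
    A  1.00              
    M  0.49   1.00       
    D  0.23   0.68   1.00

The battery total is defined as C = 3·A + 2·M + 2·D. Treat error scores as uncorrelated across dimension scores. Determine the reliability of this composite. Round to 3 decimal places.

0.911

Var(C) = 3²·2.7² + 2²·11.7² + 2²·5.5² + 2·[6·2.7·11.7·0.49 + 6·2.7·5.5·0.23 + 4·11.7·5.5·0.68] = 734.17 + 576.799 = 1310.97.
Because errors are independent across components, Cov(Tᵢ,Tⱼ) = Cov(Xᵢ,Xⱼ); the off-diagonal part of the true-score variance is the same as above.
True-score variance = [3²·2.7²·0.92 + 2²·11.7²·0.85 + 2²·5.5²·0.76] + 576.799 = 617.747 + 576.799 = 1194.55.
Reliability = 1194.55 / 1310.97 = 0.911.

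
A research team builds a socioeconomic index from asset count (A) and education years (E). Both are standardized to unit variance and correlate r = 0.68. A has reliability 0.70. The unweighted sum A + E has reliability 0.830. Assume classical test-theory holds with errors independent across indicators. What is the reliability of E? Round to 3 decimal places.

0.729

Var(A+E) = 2 + 2·0.68 = 3.360.
True-score variance = ρ_A + ρ_E + 2·0.68, so 0.830 = (0.70 + ρ_E + 1.36) / 3.360.
ρ_E = 0.830·3.360 − 0.70 − 1.36 = 0.729.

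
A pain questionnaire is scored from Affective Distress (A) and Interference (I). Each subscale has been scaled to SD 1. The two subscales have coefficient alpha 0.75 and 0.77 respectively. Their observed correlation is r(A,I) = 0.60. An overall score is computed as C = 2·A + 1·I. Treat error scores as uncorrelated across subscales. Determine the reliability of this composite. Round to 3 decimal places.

Var(C) = 2² + 1 + 2·[2·0.60] = 5 + 2.4 = 7.4.
Under uncorrelated errors the observed covariances equal the true-score covariances, so only the own-variance terms attenuate.
True-score variance = [2²·0.75 + 0.77] + 2.4 = 3.77 + 2.4 = 6.17.
Reliability = 6.17 / 7.4 = 0.834.

0.834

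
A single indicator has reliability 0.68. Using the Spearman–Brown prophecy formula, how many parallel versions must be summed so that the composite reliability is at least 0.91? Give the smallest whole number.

k ≥ ρ*(1−ρ₁)/(ρ₁(1−ρ*)) = 0.91·0.32 / (0.68·0.09) = 4.758.
Smallest integer k = 5.

5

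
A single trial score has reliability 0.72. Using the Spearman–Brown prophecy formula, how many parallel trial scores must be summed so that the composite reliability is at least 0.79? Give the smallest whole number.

2

k ≥ ρ*(1−ρ₁)/(ρ₁(1−ρ*)) = 0.79·0.28 / (0.72·0.21) = 1.463.
Smallest integer k = 2.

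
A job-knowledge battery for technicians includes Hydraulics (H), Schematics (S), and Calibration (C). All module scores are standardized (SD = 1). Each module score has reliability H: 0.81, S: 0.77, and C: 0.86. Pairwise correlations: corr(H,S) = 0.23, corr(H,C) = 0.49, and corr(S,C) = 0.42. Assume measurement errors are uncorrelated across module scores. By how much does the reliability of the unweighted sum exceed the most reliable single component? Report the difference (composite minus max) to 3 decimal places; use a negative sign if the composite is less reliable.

Var(sum) = 3 + 2.28 = 5.28; true-score variance = 2.44 + 2.28 = 4.72; composite reliability = 0.8939.
Max component reliability = 0.8600.
Difference = 0.8939 − 0.8600 = 0.034.

0.034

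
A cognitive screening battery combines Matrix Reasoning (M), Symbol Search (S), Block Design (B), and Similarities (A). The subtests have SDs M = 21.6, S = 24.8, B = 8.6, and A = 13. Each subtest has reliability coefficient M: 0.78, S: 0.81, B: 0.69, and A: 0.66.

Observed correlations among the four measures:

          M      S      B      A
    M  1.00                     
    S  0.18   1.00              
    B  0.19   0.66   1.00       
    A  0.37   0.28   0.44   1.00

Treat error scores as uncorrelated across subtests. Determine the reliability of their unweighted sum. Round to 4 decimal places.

0.8727

Var(M+S+B+A) = 21.6² + 24.8² + 8.6² + 13² + 2·[21.6·24.8·0.18 + 21.6·8.6·0.19 + 21.6·13·0.37 + 24.8·8.6·0.66 + 24.8·13·0.28 + 8.6·13·0.44] = 1324.56 + 1031.68 = 2356.24.
Because errors are independent across components, Cov(Tᵢ,Tⱼ) = Cov(Xᵢ,Xⱼ); the off-diagonal part of the true-score variance is the same as above.
True-score variance = [21.6²·0.78 + 24.8²·0.81 + 8.6²·0.69 + 13²·0.66] + 1031.68 = 1024.67 + 1031.68 = 2056.35.
Reliability = 2056.35 / 2356.24 = 0.8727.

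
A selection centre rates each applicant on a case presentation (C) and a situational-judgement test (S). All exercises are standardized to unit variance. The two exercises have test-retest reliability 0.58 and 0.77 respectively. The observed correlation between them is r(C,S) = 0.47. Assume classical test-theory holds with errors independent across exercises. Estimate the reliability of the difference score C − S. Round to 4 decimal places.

Var(C−S) = 1 + 1 − 2·0.47 = 2 − 0.94 = 1.06.
Because errors are independent across components, Cov(Tᵢ,Tⱼ) = Cov(Xᵢ,Xⱼ); the off-diagonal part of the true-score variance is the same as above.
True-score variance = [0.58 + 0.77] − 0.94 = 1.35 − 0.94 = 0.41.
Reliability = 0.41 / 1.06 = 0.3868.

0.3868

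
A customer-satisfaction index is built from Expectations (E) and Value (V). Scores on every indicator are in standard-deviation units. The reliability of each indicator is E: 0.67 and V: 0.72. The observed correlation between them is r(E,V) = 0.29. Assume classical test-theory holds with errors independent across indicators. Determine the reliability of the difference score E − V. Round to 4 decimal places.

0.5704

Var(E−V) = 1 + 1 − 2·0.29 = 2 − 0.58 = 1.42.
Under uncorrelated errors the observed covariances equal the true-score covariances, so only the own-variance terms attenuate.
True-score variance = [0.67 + 0.72] − 0.58 = 1.39 − 0.58 = 0.81.
Reliability = 0.81 / 1.42 = 0.5704.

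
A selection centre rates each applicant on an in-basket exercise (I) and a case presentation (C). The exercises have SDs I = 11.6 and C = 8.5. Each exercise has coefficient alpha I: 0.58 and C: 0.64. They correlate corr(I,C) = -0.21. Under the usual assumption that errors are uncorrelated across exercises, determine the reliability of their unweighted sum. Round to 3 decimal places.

0.501

Var(I+C) = 11.6² + 8.5² + 2·[11.6·8.5·(-0.21)] = 206.81 − 41.412 = 165.398.
With uncorrelated errors the cross-covariances are all true-score covariance, so they carry over unchanged; only the diagonal terms shrink to ρᵢσᵢ².
True-score variance = [11.6²·0.58 + 8.5²·0.64] − 41.412 = 124.285 − 41.412 = 82.8728.
Reliability = 82.8728 / 165.398 = 0.501.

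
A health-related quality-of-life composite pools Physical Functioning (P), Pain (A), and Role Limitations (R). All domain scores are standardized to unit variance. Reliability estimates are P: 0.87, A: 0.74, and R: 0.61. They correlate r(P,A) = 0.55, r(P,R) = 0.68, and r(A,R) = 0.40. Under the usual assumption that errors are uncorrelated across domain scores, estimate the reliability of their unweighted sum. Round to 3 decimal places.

0.875

Var(P+A+R) = 3 + 2·[0.55 + 0.68 + 0.40] = 3 + 3.26 = 6.26.
With uncorrelated errors the cross-covariances are all true-score covariance, so they carry over unchanged; only the diagonal terms shrink to ρᵢσᵢ².
True-score variance = [0.87 + 0.74 + 0.61] + 3.26 = 2.22 + 3.26 = 5.48.
Reliability = 5.48 / 6.26 = 0.875.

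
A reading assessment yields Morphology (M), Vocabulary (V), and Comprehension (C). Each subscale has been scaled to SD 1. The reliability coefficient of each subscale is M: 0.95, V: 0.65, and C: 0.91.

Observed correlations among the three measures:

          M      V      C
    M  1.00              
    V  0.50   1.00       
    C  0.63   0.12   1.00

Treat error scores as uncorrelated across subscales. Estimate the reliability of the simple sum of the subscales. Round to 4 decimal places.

Var(M+V+C) = 3 + 2·[0.50 + 0.63 + 0.12] = 3 + 2.5 = 5.5.
Because errors are independent across components, Cov(Tᵢ,Tⱼ) = Cov(Xᵢ,Xⱼ); the off-diagonal part of the true-score variance is the same as above.
True-score variance = [0.95 + 0.65 + 0.91] + 2.5 = 2.51 + 2.5 = 5.01.
Reliability = 5.01 / 5.5 = 0.9109.

0.9109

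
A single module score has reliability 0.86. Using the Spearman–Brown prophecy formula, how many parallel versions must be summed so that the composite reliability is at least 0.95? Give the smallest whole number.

k ≥ ρ*(1−ρ₁)/(ρ₁(1−ρ*)) = 0.95·0.14 / (0.86·0.05) = 3.093.
Smallest integer k = 4.

4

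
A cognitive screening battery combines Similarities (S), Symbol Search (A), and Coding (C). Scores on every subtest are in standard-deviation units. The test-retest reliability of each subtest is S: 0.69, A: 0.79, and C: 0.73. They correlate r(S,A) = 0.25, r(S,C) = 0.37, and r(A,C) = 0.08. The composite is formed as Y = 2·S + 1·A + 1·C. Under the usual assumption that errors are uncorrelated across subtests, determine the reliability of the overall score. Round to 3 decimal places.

Var(Y) = 2² + 1 + 1 + 2·[2·0.25 + 2·0.37 + 0.08] = 6 + 2.64 = 8.64.
Under uncorrelated errors the observed covariances equal the true-score covariances, so only the own-variance terms attenuate.
True-score variance = [2²·0.69 + 0.79 + 0.73] + 2.64 = 4.28 + 2.64 = 6.92.
Reliability = 6.92 / 8.64 = 0.801.

0.801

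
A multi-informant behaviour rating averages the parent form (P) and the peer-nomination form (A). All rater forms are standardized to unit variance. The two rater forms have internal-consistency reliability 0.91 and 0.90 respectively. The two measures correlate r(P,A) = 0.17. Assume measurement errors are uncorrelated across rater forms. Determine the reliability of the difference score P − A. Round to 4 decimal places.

Var(P−A) = 1 + 1 − 2·0.17 = 2 − 0.34 = 1.66.
Because errors are independent across components, Cov(Tᵢ,Tⱼ) = Cov(Xᵢ,Xⱼ); the off-diagonal part of the true-score variance is the same as above.
True-score variance = [0.91 + 0.90] − 0.34 = 1.81 − 0.34 = 1.47.
Reliability = 1.47 / 1.66 = 0.8855.

0.8855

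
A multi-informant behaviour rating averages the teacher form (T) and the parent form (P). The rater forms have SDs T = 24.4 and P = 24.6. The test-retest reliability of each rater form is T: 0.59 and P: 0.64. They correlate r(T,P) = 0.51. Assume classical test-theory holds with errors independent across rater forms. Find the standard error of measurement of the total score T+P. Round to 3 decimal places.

Var(total) = 1200.52 + 612.245 = 1812.76.
True-score variance = 738.565 + 612.245 = 1350.81, so reliability = 0.7452.
Error variance = 1812.76 − 1350.81 = 461.955; SEM = √461.955 = 21.493.

21.493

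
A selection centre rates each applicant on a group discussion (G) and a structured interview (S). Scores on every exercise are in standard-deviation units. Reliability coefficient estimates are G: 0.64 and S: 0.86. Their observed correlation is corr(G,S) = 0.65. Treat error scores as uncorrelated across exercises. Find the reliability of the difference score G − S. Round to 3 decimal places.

0.286

Var(G−S) = 1 + 1 − 2·0.65 = 2 − 1.3 = 0.7.
Under uncorrelated errors the observed covariances equal the true-score covariances, so only the own-variance terms attenuate.
True-score variance = [0.64 + 0.86] − 1.3 = 1.5 − 1.3 = 0.2.
Reliability = 0.2 / 0.7 = 0.286.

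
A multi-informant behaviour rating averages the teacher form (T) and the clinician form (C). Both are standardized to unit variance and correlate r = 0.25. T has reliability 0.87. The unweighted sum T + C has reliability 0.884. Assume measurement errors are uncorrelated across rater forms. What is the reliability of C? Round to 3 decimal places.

0.840

Var(T+C) = 2 + 2·0.25 = 2.500.
True-score variance = ρ_T + ρ_C + 2·0.25, so 0.884 = (0.87 + ρ_C + 0.50) / 2.500.
ρ_C = 0.884·2.500 − 0.87 − 0.50 = 0.840.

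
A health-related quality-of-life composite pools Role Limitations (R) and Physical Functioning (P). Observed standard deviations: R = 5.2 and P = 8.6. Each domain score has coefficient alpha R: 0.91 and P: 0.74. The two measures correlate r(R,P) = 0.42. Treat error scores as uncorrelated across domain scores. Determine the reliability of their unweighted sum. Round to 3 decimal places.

Var(R+P) = 5.2² + 8.6² + 2·[5.2·8.6·0.42] = 101 + 37.5648 = 138.565.
With uncorrelated errors the cross-covariances are all true-score covariance, so they carry over unchanged; only the diagonal terms shrink to ρᵢσᵢ².
True-score variance = [5.2²·0.91 + 8.6²·0.74] + 37.5648 = 79.3368 + 37.5648 = 116.902.
Reliability = 116.902 / 138.565 = 0.844.

0.844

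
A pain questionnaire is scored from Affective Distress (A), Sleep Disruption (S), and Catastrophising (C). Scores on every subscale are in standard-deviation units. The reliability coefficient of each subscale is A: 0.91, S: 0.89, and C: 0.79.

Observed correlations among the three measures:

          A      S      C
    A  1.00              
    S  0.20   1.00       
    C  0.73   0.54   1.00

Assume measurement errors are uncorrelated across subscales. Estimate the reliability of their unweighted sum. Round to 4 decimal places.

0.9310

Var(A+S+C) = 3 + 2·[0.20 + 0.73 + 0.54] = 3 + 2.94 = 5.94.
Because errors are independent across components, Cov(Tᵢ,Tⱼ) = Cov(Xᵢ,Xⱼ); the off-diagonal part of the true-score variance is the same as above.
True-score variance = [0.91 + 0.89 + 0.79] + 2.94 = 2.59 + 2.94 = 5.53.
Reliability = 5.53 / 5.94 = 0.9310.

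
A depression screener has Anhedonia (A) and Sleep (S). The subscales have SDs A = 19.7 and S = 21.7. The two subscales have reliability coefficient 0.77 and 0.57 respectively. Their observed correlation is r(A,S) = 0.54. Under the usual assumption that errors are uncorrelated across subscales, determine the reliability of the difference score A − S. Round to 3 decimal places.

0.266

Var(A−S) = 19.7² + 21.7² − 2·19.7·21.7·0.54 = 858.98 − 461.689 = 397.291.
Under uncorrelated errors the observed covariances equal the true-score covariances, so only the own-variance terms attenuate.
True-score variance = [19.7²·0.77 + 21.7²·0.57] − 461.689 = 567.237 − 461.689 = 105.547.
Reliability = 105.547 / 397.291 = 0.266.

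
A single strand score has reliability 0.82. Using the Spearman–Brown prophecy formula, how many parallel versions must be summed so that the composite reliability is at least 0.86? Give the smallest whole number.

2

k ≥ ρ*(1−ρ₁)/(ρ₁(1−ρ*)) = 0.86·0.18 / (0.82·0.14) = 1.348.
Smallest integer k = 2.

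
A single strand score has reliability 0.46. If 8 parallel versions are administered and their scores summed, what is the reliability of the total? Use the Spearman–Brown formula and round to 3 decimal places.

0.872

ρ_k = kρ / (1 + (k−1)ρ) = 8·0.46 / (1 + 7·0.46) = 3.680 / 4.220 = 0.872.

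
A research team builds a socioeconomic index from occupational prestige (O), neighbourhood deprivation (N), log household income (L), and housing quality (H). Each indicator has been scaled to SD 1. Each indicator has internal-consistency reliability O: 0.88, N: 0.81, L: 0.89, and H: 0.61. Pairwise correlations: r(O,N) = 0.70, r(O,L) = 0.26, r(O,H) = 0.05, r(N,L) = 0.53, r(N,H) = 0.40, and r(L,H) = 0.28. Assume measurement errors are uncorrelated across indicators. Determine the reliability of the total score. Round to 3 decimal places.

0.904

Var(O+N+L+H) = 4 + 2·[0.70 + 0.26 + 0.05 + 0.53 + 0.40 + 0.28] = 4 + 4.44 = 8.44.
With uncorrelated errors the cross-covariances are all true-score covariance, so they carry over unchanged; only the diagonal terms shrink to ρᵢσᵢ².
True-score variance = [0.88 + 0.81 + 0.89 + 0.61] + 4.44 = 3.19 + 4.44 = 7.63.
Reliability = 7.63 / 8.44 = 0.904.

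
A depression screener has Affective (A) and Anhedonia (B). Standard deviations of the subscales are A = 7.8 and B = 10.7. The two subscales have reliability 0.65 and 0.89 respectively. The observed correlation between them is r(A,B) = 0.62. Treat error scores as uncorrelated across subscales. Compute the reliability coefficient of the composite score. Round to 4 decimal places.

0.8785

Var(A+B) = 7.8² + 10.7² + 2·[7.8·10.7·0.62] = 175.33 + 103.49 = 278.82.
Because errors are independent across components, Cov(Tᵢ,Tⱼ) = Cov(Xᵢ,Xⱼ); the off-diagonal part of the true-score variance is the same as above.
True-score variance = [7.8²·0.65 + 10.7²·0.89] + 103.49 = 141.442 + 103.49 = 244.932.
Reliability = 244.932 / 278.82 = 0.8785.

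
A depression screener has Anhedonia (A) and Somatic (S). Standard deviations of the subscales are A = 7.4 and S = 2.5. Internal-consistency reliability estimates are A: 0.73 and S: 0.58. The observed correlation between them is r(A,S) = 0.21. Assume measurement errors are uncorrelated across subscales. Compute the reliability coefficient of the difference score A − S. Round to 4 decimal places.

0.6730

Var(A−S) = 7.4² + 2.5² − 2·7.4·2.5·0.21 = 61.01 − 7.77 = 53.24.
With uncorrelated errors the cross-covariances are all true-score covariance, so they carry over unchanged; only the diagonal terms shrink to ρᵢσᵢ².
True-score variance = [7.4²·0.73 + 2.5²·0.58] − 7.77 = 43.5998 − 7.77 = 35.8298.
Reliability = 35.8298 / 53.24 = 0.6730.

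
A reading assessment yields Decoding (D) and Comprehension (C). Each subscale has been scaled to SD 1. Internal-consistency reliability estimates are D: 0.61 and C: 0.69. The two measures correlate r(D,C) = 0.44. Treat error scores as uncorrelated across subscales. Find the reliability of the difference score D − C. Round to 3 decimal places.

Var(D−C) = 1 + 1 − 2·0.44 = 2 − 0.88 = 1.12.
Because errors are independent across components, Cov(Tᵢ,Tⱼ) = Cov(Xᵢ,Xⱼ); the off-diagonal part of the true-score variance is the same as above.
True-score variance = [0.61 + 0.69] − 0.88 = 1.3 − 0.88 = 0.42.
Reliability = 0.42 / 1.12 = 0.375.

0.375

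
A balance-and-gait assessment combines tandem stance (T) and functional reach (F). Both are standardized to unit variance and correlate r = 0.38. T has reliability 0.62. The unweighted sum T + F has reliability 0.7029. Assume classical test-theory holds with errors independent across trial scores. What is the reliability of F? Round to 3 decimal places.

Var(T+F) = 2 + 2·0.38 = 2.760.
True-score variance = ρ_T + ρ_F + 2·0.38, so 0.7029 = (0.62 + ρ_F + 0.76) / 2.760.
ρ_F = 0.7029·2.760 − 0.62 − 0.76 = 0.560.

0.560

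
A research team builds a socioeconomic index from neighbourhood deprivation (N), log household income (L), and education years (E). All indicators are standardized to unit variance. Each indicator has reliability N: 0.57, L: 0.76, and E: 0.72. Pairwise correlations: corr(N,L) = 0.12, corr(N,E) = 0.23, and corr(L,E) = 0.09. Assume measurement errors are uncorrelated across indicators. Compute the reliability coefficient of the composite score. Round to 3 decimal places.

0.755

Var(N+L+E) = 3 + 2·[0.12 + 0.23 + 0.09] = 3 + 0.88 = 3.88.
Under uncorrelated errors the observed covariances equal the true-score covariances, so only the own-variance terms attenuate.
True-score variance = [0.57 + 0.76 + 0.72] + 0.88 = 2.05 + 0.88 = 2.93.
Reliability = 2.93 / 3.88 = 0.755.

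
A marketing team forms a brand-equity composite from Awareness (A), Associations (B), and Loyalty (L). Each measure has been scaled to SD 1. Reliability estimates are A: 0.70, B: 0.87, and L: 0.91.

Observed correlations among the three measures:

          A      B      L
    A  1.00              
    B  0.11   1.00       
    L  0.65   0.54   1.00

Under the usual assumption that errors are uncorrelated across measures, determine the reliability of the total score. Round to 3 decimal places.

0.907

Var(A+B+L) = 3 + 2·[0.11 + 0.65 + 0.54] = 3 + 2.6 = 5.6.
Under uncorrelated errors the observed covariances equal the true-score covariances, so only the own-variance terms attenuate.
True-score variance = [0.70 + 0.87 + 0.91] + 2.6 = 2.48 + 2.6 = 5.08.
Reliability = 5.08 / 5.6 = 0.907.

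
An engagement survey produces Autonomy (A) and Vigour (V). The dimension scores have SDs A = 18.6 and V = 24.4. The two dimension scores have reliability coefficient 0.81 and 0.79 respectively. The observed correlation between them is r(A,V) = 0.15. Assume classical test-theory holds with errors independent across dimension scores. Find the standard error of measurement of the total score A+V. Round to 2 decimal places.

Var(total) = 941.32 + 136.152 = 1077.47.
True-score variance = 750.562 + 136.152 = 886.714, so reliability = 0.8230.
Error variance = 1077.47 − 886.714 = 190.758; SEM = √190.758 = 13.81.

13.81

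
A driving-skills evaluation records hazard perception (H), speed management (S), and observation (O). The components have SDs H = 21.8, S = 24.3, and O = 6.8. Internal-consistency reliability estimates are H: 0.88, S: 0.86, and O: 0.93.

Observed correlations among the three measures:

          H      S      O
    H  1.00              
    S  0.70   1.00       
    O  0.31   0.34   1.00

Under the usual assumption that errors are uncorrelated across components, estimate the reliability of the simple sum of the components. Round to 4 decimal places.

Var(H+S+O) = 21.8² + 24.3² + 6.8² + 2·[21.8·24.3·0.70 + 21.8·6.8·0.31 + 24.3·6.8·0.34] = 1111.97 + 945.908 = 2057.88.
With uncorrelated errors the cross-covariances are all true-score covariance, so they carry over unchanged; only the diagonal terms shrink to ρᵢσᵢ².
True-score variance = [21.8²·0.88 + 24.3²·0.86 + 6.8²·0.93] + 945.908 = 969.036 + 945.908 = 1914.94.
Reliability = 1914.94 / 2057.88 = 0.9305.

0.9305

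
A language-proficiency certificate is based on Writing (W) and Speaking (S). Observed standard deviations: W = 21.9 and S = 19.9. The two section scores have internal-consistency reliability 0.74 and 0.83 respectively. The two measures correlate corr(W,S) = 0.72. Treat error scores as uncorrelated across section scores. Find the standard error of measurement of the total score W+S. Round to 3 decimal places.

Var(total) = 875.62 + 627.566 = 1503.19.
True-score variance = 683.6 + 627.566 = 1311.17, so reliability = 0.8723.
Error variance = 1503.19 − 1311.17 = 192.02; SEM = √192.02 = 13.857.

13.857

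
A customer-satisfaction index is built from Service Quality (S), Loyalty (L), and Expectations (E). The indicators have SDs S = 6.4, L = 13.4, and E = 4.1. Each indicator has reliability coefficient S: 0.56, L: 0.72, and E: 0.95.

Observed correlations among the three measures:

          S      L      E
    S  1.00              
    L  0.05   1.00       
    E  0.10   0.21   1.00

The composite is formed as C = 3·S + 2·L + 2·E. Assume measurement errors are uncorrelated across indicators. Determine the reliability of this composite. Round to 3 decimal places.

0.724

Var(C) = 3²·6.4² + 2²·13.4² + 2²·4.1² + 2·[6·6.4·13.4·0.05 + 6·6.4·4.1·0.10 + 4·13.4·4.1·0.21] = 1154.12 + 175.243 = 1329.36.
With uncorrelated errors the cross-covariances are all true-score covariance, so they carry over unchanged; only the diagonal terms shrink to ρᵢσᵢ².
True-score variance = [3²·6.4²·0.56 + 2²·13.4²·0.72 + 2²·4.1²·0.95] + 175.243 = 787.449 + 175.243 = 962.692.
Reliability = 962.692 / 1329.36 = 0.724.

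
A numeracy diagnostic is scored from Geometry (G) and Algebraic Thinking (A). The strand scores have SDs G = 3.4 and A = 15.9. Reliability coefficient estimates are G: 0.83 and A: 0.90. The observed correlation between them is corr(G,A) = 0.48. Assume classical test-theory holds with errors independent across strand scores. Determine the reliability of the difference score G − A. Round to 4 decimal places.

0.8718

Var(G−A) = 3.4² + 15.9² − 2·3.4·15.9·0.48 = 264.37 − 51.8976 = 212.472.
Under uncorrelated errors the observed covariances equal the true-score covariances, so only the own-variance terms attenuate.
True-score variance = [3.4²·0.83 + 15.9²·0.90] − 51.8976 = 237.124 − 51.8976 = 185.226.
Reliability = 185.226 / 212.472 = 0.8718.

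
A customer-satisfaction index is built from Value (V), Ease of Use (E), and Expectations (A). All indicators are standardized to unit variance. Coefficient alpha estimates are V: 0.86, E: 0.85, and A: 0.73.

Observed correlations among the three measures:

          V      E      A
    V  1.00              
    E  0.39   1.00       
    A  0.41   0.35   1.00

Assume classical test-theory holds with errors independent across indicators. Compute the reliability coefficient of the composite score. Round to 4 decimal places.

Var(V+E+A) = 3 + 2·[0.39 + 0.41 + 0.35] = 3 + 2.3 = 5.3.
Under uncorrelated errors the observed covariances equal the true-score covariances, so only the own-variance terms attenuate.
True-score variance = [0.86 + 0.85 + 0.73] + 2.3 = 2.44 + 2.3 = 4.74.
Reliability = 4.74 / 5.3 = 0.8943.

0.8943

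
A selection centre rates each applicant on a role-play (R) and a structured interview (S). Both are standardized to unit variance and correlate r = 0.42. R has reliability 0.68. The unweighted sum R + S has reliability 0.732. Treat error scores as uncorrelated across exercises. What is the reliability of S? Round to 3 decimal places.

Var(R+S) = 2 + 2·0.42 = 2.840.
True-score variance = ρ_R + ρ_S + 2·0.42, so 0.732 = (0.68 + ρ_S + 0.84) / 2.840.
ρ_S = 0.732·2.840 − 0.68 − 0.84 = 0.559.

0.559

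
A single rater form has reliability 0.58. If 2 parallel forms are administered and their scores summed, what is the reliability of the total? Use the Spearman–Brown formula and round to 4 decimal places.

ρ_k = kρ / (1 + (k−1)ρ) = 2·0.58 / (1 + 1·0.58) = 1.160 / 1.580 = 0.7342.

0.7342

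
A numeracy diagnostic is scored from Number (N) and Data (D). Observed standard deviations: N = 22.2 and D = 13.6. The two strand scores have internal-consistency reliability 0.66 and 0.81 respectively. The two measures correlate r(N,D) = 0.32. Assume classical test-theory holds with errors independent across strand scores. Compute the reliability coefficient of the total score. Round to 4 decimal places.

Var(N+D) = 22.2² + 13.6² + 2·[22.2·13.6·0.32] = 677.8 + 193.229 = 871.029.
Because errors are independent across components, Cov(Tᵢ,Tⱼ) = Cov(Xᵢ,Xⱼ); the off-diagonal part of the true-score variance is the same as above.
True-score variance = [22.2²·0.66 + 13.6²·0.81] + 193.229 = 475.092 + 193.229 = 668.321.
Reliability = 668.321 / 871.029 = 0.7673.

0.7673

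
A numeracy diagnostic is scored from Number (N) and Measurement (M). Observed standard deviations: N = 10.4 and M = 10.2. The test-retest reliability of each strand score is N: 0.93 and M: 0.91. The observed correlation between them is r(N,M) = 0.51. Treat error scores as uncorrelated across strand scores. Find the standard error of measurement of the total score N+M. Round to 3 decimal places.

Var(total) = 212.2 + 108.202 = 320.402.
True-score variance = 195.265 + 108.202 = 303.467, so reliability = 0.9471.
Error variance = 320.402 − 303.467 = 16.9348; SEM = √16.9348 = 4.115.

4.115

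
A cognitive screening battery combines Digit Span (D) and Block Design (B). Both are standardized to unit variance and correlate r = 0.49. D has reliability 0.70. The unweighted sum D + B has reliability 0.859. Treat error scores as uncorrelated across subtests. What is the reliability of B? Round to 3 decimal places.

0.880

Var(D+B) = 2 + 2·0.49 = 2.980.
True-score variance = ρ_D + ρ_B + 2·0.49, so 0.859 = (0.70 + ρ_B + 0.98) / 2.980.
ρ_B = 0.859·2.980 − 0.70 − 0.98 = 0.880.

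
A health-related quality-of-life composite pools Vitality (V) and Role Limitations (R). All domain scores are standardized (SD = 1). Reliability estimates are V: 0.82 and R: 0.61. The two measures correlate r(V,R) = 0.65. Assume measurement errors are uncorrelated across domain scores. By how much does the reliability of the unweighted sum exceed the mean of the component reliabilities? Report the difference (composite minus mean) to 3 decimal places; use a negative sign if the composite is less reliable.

Var(sum) = 2 + 1.3 = 3.3; true-score variance = 1.43 + 1.3 = 2.73; composite reliability = 0.8273.
Mean component reliability = 0.7150.
Difference = 0.8273 − 0.7150 = 0.112.

0.112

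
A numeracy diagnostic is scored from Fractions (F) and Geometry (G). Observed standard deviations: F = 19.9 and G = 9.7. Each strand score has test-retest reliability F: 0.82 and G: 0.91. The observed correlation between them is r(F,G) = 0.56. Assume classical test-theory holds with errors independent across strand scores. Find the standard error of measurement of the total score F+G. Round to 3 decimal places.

Var(total) = 490.1 + 216.194 = 706.294.
True-score variance = 410.35 + 216.194 = 626.544, so reliability = 0.8871.
Error variance = 706.294 − 626.544 = 79.7499; SEM = √79.7499 = 8.930.

8.930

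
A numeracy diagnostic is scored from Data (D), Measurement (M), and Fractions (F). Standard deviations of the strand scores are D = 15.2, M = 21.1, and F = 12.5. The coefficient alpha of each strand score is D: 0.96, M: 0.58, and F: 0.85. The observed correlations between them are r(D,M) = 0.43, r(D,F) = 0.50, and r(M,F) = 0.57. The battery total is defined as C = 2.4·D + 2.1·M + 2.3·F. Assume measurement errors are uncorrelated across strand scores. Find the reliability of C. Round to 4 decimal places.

Var(C) = 2.4²·15.2² + 2.1²·21.1² + 2.3²·12.5² + 2·[5.04·15.2·21.1·0.43 + 5.52·15.2·12.5·0.50 + 4.83·21.1·12.5·0.57] = 4120.73 + 3891.19 = 8011.92.
With uncorrelated errors the cross-covariances are all true-score covariance, so they carry over unchanged; only the diagonal terms shrink to ρᵢσᵢ².
True-score variance = [2.4²·15.2²·0.96 + 2.1²·21.1²·0.58 + 2.3²·12.5²·0.85] + 3891.19 = 3118.9 + 3891.19 = 7010.08.
Reliability = 7010.08 / 8011.92 = 0.8750.

0.8750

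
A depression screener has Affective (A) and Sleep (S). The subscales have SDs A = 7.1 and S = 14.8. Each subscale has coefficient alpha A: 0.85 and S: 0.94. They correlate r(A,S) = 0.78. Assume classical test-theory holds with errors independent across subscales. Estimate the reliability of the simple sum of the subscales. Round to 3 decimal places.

0.952

Var(A+S) = 7.1² + 14.8² + 2·[7.1·14.8·0.78] = 269.45 + 163.925 = 433.375.
Because errors are independent across components, Cov(Tᵢ,Tⱼ) = Cov(Xᵢ,Xⱼ); the off-diagonal part of the true-score variance is the same as above.
True-score variance = [7.1²·0.85 + 14.8²·0.94] + 163.925 = 248.746 + 163.925 = 412.671.
Reliability = 412.671 / 433.375 = 0.952.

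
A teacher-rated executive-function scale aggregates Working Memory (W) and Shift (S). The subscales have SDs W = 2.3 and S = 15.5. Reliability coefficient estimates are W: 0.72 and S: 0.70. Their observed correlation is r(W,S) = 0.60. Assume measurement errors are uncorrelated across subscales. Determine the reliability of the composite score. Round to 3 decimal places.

0.745

Var(W+S) = 2.3² + 15.5² + 2·[2.3·15.5·0.60] = 245.54 + 42.78 = 288.32.
Because errors are independent across components, Cov(Tᵢ,Tⱼ) = Cov(Xᵢ,Xⱼ); the off-diagonal part of the true-score variance is the same as above.
True-score variance = [2.3²·0.72 + 15.5²·0.70] + 42.78 = 171.984 + 42.78 = 214.764.
Reliability = 214.764 / 288.32 = 0.745.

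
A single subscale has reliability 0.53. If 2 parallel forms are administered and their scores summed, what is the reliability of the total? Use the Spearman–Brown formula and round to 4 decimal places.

0.6928

ρ_k = kρ / (1 + (k−1)ρ) = 2·0.53 / (1 + 1·0.53) = 1.060 / 1.530 = 0.6928.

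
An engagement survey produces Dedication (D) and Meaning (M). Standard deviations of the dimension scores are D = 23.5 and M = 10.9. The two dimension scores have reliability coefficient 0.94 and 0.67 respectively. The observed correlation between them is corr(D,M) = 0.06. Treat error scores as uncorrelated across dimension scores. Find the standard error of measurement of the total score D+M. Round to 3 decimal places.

Var(total) = 671.06 + 30.738 = 701.798.
True-score variance = 598.718 + 30.738 = 629.456, so reliability = 0.8969.
Error variance = 701.798 − 629.456 = 72.3423; SEM = √72.3423 = 8.505.

8.505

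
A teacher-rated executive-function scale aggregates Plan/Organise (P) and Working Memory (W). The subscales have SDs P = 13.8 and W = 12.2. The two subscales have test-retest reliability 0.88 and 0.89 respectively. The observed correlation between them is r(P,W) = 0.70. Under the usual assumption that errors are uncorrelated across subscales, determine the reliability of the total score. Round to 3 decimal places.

Var(P+W) = 13.8² + 12.2² + 2·[13.8·12.2·0.70] = 339.28 + 235.704 = 574.984.
With uncorrelated errors the cross-covariances are all true-score covariance, so they carry over unchanged; only the diagonal terms shrink to ρᵢσᵢ².
True-score variance = [13.8²·0.88 + 12.2²·0.89] + 235.704 = 300.055 + 235.704 = 535.759.
Reliability = 535.759 / 574.984 = 0.932.

0.932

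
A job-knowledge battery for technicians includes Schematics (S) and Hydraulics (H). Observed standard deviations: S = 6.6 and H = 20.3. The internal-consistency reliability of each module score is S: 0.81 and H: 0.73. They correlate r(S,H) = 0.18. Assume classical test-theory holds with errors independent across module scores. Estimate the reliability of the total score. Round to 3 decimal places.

0.763

Var(S+H) = 6.6² + 20.3² + 2·[6.6·20.3·0.18] = 455.65 + 48.2328 = 503.883.
With uncorrelated errors the cross-covariances are all true-score covariance, so they carry over unchanged; only the diagonal terms shrink to ρᵢσᵢ².
True-score variance = [6.6²·0.81 + 20.3²·0.73] + 48.2328 = 336.109 + 48.2328 = 384.342.
Reliability = 384.342 / 503.883 = 0.763.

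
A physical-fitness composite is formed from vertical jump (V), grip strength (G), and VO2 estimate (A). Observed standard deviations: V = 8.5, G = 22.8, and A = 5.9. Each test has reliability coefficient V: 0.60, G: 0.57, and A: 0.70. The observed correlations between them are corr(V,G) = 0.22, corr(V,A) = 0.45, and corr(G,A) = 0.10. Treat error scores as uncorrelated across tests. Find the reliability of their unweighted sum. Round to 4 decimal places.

0.6648

Var(V+G+A) = 8.5² + 22.8² + 5.9² + 2·[8.5·22.8·0.22 + 8.5·5.9·0.45 + 22.8·5.9·0.10] = 626.9 + 157.311 = 784.211.
With uncorrelated errors the cross-covariances are all true-score covariance, so they carry over unchanged; only the diagonal terms shrink to ρᵢσᵢ².
True-score variance = [8.5²·0.60 + 22.8²·0.57 + 5.9²·0.70] + 157.311 = 364.026 + 157.311 = 521.337.
Reliability = 521.337 / 784.211 = 0.6648.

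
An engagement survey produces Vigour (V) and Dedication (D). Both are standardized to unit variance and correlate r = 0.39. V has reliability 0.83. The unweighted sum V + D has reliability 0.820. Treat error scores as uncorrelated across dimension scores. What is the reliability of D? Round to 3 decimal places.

0.670

Var(V+D) = 2 + 2·0.39 = 2.780.
True-score variance = ρ_V + ρ_D + 2·0.39, so 0.820 = (0.83 + ρ_D + 0.78) / 2.780.
ρ_D = 0.820·2.780 − 0.83 − 0.78 = 0.670.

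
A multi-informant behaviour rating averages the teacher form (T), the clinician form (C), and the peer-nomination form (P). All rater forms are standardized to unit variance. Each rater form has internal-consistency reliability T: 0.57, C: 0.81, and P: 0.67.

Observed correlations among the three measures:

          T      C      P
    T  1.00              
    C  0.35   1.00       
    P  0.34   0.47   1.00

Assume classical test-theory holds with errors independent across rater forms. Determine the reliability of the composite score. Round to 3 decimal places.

Var(T+C+P) = 3 + 2·[0.35 + 0.34 + 0.47] = 3 + 2.32 = 5.32.
Because errors are independent across components, Cov(Tᵢ,Tⱼ) = Cov(Xᵢ,Xⱼ); the off-diagonal part of the true-score variance is the same as above.
True-score variance = [0.57 + 0.81 + 0.67] + 2.32 = 2.05 + 2.32 = 4.37.
Reliability = 4.37 / 5.32 = 0.821.

0.821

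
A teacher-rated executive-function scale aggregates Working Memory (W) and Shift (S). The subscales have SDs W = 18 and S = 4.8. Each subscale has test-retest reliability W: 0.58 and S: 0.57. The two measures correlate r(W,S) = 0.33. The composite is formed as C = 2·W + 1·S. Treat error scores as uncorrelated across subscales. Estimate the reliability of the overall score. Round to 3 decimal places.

0.613

Var(C) = 2²·18² + 4.8² + 2·[2·18·4.8·0.33] = 1319.04 + 114.048 = 1433.09.
Because errors are independent across components, Cov(Tᵢ,Tⱼ) = Cov(Xᵢ,Xⱼ); the off-diagonal part of the true-score variance is the same as above.
True-score variance = [2²·18²·0.58 + 4.8²·0.57] + 114.048 = 764.813 + 114.048 = 878.861.
Reliability = 878.861 / 1433.09 = 0.613.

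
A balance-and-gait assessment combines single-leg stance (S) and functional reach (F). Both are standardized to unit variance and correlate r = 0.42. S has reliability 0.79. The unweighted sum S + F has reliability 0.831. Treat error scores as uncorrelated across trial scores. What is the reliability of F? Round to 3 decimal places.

0.730

Var(S+F) = 2 + 2·0.42 = 2.840.
True-score variance = ρ_S + ρ_F + 2·0.42, so 0.831 = (0.79 + ρ_F + 0.84) / 2.840.
ρ_F = 0.831·2.840 − 0.79 − 0.84 = 0.730.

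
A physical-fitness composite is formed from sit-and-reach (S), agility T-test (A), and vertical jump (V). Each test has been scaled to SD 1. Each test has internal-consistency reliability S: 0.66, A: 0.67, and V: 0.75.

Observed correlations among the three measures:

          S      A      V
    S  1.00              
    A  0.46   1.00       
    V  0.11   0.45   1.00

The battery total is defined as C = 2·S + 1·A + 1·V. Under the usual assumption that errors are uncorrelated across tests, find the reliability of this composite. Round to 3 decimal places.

0.789

Var(C) = 2² + 1 + 1 + 2·[2·0.46 + 2·0.11 + 0.45] = 6 + 3.18 = 9.18.
Under uncorrelated errors the observed covariances equal the true-score covariances, so only the own-variance terms attenuate.
True-score variance = [2²·0.66 + 0.67 + 0.75] + 3.18 = 4.06 + 3.18 = 7.24.
Reliability = 7.24 / 9.18 = 0.789.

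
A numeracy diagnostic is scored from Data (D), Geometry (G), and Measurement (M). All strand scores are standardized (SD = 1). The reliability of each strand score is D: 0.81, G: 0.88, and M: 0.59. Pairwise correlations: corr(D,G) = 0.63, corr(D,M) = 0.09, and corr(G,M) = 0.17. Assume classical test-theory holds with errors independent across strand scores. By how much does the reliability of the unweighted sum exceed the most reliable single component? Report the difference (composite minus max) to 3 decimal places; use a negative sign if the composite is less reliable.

Var(sum) = 3 + 1.78 = 4.78; true-score variance = 2.28 + 1.78 = 4.06; composite reliability = 0.8494.
Max component reliability = 0.8800.
Difference = 0.8494 − 0.8800 = -0.031.

-0.031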